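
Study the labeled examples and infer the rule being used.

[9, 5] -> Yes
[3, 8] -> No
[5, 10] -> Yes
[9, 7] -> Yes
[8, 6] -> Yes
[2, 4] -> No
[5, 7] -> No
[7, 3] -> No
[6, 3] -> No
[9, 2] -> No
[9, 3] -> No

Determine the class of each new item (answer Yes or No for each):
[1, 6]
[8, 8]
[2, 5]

Rule: sum ≥ 14. This holds for each 'Yes' example and fails for each 'No' one.
[1, 6] — 1+6 = 7, hence No. [8, 8] — 8+8 = 16, hence Yes. [2, 5] — 2+5 = 7, hence No.

No, Yes, No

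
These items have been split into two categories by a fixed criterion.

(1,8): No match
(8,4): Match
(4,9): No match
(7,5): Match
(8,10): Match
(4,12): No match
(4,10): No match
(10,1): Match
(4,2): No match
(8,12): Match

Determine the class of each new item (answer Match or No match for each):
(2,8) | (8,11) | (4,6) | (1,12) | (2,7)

The common property of the 'Match' items is: first ≥ 5. No 'No match' item has it.
(2,8) → first 2 → No match. (8,11) → first 8 → Match. (4,6) → first 4 → No match. (1,12) → first 1 → No match. (2,7) → first 2 → No match.

No match, Match, No match, No match, No match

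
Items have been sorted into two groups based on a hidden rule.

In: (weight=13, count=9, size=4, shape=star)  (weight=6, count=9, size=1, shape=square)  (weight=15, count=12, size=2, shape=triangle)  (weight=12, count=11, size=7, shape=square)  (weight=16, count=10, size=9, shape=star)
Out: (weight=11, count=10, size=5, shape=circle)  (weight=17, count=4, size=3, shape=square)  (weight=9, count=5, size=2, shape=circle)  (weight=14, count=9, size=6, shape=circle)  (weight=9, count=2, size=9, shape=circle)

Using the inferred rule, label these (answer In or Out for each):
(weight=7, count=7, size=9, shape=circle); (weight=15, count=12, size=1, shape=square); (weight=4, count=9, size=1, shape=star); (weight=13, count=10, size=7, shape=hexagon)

Out, In, In, In

The pattern is that an item is 'In' exactly when: shape is not circle AND count ≥ 5.
(weight=7, count=7, size=9, shape=circle) → shape is circle, count = 7 → Out. (weight=15, count=12, size=1, shape=square) → shape is square, count = 12 → In. (weight=4, count=9, size=1, shape=star) → shape is star, count = 9 → In. (weight=13, count=10, size=7, shape=hexagon) → shape is hexagon, count = 10 → In.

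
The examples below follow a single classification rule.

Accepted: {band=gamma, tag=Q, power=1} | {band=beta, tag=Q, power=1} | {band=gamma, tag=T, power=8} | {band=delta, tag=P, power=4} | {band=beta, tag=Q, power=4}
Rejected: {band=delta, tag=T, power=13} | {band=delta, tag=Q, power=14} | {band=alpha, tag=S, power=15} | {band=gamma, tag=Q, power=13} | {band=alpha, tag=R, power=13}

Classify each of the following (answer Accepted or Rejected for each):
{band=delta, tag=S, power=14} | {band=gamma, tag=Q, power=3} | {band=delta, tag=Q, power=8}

Rejected, Accepted, Accepted

The simplest hypothesis consistent with all the labels is: power ≤ 8.
{band=delta, tag=S, power=14}: power = 14, fails the rule → Rejected.
{band=gamma, tag=Q, power=3}: power = 3, satisfies this → Accepted.
{band=delta, tag=Q, power=8}: power = 8, satisfies this → Accepted.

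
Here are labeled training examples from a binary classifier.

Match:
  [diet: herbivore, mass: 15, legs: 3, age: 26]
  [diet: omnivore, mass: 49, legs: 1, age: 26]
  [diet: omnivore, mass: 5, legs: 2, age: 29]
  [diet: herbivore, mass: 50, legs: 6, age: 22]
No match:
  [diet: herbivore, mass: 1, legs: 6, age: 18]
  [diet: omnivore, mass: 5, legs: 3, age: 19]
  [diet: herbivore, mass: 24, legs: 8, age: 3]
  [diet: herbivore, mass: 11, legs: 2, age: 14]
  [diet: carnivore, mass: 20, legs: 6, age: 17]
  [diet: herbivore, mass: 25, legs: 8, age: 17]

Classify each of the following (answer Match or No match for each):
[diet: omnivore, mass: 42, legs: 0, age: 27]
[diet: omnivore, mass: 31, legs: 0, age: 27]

Every 'Match' example satisfies: age ≥ 22. None of the 'No match' examples do.
[diet: omnivore, mass: 42, legs: 0, age: 27]: Match (age = 27). [diet: omnivore, mass: 31, legs: 0, age: 27]: Match (age = 27).

Match, Match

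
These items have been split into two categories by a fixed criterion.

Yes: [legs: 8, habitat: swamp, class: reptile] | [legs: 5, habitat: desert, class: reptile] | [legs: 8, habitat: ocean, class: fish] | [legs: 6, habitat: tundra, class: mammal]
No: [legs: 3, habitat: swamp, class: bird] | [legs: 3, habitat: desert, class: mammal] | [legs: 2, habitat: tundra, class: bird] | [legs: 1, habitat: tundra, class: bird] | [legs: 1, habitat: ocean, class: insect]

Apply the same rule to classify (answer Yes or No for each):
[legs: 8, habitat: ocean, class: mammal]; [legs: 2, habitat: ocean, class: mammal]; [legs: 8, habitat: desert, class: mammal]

Yes, No, Yes

Rule: legs ≥ 5. This holds for each 'Yes' example and fails for each 'No' one.
[legs: 8, habitat: ocean, class: mammal]: Yes (legs = 8).
[legs: 2, habitat: ocean, class: mammal]: No (legs = 2).
[legs: 8, habitat: desert, class: mammal]: Yes (legs = 8).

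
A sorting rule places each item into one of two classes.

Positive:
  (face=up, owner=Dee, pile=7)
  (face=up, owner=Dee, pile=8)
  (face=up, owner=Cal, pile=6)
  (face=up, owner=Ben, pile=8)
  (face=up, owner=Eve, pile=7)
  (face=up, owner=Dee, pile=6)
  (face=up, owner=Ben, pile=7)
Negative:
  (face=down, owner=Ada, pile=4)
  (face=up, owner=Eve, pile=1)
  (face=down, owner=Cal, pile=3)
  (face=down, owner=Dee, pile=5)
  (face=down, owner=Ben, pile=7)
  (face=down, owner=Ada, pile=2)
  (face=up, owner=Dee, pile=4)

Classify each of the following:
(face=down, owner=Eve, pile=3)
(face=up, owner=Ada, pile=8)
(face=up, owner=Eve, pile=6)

The pattern is that an item is 'Positive' exactly when: face is up AND pile ≥ 5.
(face=down, owner=Eve, pile=3) → face is down, pile = 3 → Negative. (face=up, owner=Ada, pile=8) → face is up, pile = 8 → Positive. (face=up, owner=Eve, pile=6) → face is up, pile = 6 → Positive.

Negative, Positive, Positive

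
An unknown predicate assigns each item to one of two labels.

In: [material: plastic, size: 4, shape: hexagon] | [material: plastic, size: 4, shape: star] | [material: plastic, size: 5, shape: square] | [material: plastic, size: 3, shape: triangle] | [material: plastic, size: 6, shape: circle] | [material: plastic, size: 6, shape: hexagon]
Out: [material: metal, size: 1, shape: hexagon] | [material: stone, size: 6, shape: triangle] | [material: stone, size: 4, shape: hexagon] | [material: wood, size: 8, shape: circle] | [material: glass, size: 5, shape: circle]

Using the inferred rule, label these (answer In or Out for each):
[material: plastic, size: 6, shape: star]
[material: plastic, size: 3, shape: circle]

In, In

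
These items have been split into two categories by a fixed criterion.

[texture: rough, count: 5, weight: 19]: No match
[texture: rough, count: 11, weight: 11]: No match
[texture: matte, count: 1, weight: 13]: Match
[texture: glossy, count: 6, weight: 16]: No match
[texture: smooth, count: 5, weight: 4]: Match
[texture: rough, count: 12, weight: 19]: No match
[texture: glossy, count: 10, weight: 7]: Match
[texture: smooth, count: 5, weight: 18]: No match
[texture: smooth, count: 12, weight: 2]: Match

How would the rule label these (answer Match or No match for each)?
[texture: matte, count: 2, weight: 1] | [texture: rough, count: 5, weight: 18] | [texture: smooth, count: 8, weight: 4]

The common property of the 'Match' items is: texture is matte OR weight ≤ 7. No 'No match' item has it.
[texture: matte, count: 2, weight: 1]: texture is matte, weight = 1, matches → Match.
[texture: rough, count: 5, weight: 18]: texture is rough, weight = 18, does not satisfy this → No match.
[texture: smooth, count: 8, weight: 4]: texture is smooth, weight = 4, matches → Match.

Match, No match, Match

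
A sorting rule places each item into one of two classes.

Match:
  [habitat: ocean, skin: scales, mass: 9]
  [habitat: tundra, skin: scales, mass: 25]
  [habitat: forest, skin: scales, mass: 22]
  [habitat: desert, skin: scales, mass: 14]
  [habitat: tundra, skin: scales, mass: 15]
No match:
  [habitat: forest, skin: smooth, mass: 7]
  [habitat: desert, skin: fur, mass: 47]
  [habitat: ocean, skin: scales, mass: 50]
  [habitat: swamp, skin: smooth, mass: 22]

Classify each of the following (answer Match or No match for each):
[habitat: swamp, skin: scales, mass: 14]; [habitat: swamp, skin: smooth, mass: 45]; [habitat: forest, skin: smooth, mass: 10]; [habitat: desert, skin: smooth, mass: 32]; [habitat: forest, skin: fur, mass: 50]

The simplest hypothesis consistent with all the labels is: skin is scales AND mass ≤ 25.
Match: [habitat: swamp, skin: scales, mass: 14], since skin is scales, mass = 14. No match: [habitat: swamp, skin: smooth, mass: 45], since skin is smooth, mass = 45. No match: [habitat: forest, skin: smooth, mass: 10], since skin is smooth, mass = 10. No match: [habitat: desert, skin: smooth, mass: 32], since skin is smooth, mass = 32. No match: [habitat: forest, skin: fur, mass: 50], since skin is fur, mass = 50.

Match, No match, No match, No match, No match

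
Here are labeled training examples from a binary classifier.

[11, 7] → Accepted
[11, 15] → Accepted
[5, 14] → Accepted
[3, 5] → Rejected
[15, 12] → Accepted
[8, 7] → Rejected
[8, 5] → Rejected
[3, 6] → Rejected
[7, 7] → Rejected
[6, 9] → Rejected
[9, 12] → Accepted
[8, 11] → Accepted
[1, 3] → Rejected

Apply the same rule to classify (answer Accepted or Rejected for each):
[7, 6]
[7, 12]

Rejected, Accepted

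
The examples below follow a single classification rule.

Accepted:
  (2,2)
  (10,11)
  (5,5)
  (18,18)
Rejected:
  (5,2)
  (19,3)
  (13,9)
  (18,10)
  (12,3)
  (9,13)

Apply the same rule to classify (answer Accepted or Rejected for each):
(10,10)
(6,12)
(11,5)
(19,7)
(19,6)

The common property of the 'Accepted' items is: |first − second| ≤ 1. No 'Rejected' item has it.
(10,10) — |10−10| = 0, hence Accepted. (6,12) — |6−12| = 6, hence Rejected. (11,5) — |11−5| = 6, hence Rejected. (19,7) — |19−7| = 12, hence Rejected. (19,6) — |19−6| = 13, hence Rejected.

Accepted, Rejected, Rejected, Rejected, Rejected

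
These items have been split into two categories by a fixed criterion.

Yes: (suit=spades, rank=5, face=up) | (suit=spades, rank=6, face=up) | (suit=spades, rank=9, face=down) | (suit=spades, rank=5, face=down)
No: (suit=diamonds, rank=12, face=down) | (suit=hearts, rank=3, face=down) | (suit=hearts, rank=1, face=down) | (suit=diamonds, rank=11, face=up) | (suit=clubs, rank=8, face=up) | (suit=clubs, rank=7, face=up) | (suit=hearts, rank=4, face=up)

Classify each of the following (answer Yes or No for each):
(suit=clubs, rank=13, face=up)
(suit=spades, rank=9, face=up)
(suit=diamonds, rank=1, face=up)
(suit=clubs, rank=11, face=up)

Checking candidate rules against both groups, what survives is: suit is spades.
No: (suit=clubs, rank=13, face=up), since suit is clubs.
Yes: (suit=spades, rank=9, face=up), since suit is spades.
No: (suit=diamonds, rank=1, face=up), since suit is diamonds.
No: (suit=clubs, rank=11, face=up), since suit is clubs.

No, Yes, No, No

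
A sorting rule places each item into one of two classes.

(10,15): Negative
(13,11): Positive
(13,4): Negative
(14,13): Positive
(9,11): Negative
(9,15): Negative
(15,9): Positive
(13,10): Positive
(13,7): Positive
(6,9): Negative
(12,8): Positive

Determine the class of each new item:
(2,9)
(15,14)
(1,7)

The distinguishing property — first > second AND sum ≥ 20 — holds for all the 'Positive' cases and none of the 'Negative' cases.
(2,9): 2 < 9, 2+9 = 11 — fails this test, so Negative. (15,14): 15 > 14, 15+14 = 29 — matches, so Positive. (1,7): 1 < 7, 1+7 = 8 — fails this test, so Negative.

Negative, Positive, Negative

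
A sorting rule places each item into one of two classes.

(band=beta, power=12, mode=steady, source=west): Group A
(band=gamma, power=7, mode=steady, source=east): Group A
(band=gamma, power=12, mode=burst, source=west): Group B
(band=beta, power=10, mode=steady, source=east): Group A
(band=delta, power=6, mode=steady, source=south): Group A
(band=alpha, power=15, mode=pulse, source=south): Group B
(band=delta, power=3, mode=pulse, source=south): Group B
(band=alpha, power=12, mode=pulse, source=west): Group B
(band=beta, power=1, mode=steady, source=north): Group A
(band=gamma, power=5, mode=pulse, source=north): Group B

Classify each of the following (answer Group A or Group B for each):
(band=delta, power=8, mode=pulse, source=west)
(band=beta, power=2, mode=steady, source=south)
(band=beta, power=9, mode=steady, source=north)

Group B, Group A, Group A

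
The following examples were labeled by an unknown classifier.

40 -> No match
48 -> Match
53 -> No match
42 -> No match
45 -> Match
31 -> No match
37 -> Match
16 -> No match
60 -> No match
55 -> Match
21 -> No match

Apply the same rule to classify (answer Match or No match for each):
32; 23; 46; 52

The common property of the 'Match' items is: digit sum ≥ 9. No 'No match' item has it.
No match: 32, since digit sum 3+2 = 5. No match: 23, since digit sum 2+3 = 5. Match: 46, since digit sum 4+6 = 10. No match: 52, since digit sum 5+2 = 7.

No match, No match, Match, No match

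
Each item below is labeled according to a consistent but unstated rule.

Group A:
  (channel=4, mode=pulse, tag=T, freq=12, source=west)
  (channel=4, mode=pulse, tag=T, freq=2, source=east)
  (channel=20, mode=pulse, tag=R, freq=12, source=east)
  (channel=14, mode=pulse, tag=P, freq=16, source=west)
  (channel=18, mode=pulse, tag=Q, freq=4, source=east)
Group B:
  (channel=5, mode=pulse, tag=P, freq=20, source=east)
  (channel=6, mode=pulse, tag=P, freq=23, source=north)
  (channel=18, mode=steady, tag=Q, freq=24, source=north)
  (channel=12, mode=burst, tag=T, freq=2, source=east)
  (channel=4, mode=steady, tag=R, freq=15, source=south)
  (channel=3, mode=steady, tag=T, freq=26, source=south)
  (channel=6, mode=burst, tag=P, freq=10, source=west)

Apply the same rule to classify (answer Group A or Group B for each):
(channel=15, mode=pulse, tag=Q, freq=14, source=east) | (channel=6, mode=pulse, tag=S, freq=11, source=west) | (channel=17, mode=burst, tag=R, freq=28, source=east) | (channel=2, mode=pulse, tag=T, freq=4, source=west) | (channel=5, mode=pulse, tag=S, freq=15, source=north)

The common property of the 'Group A' items is: mode is pulse AND freq ≤ 16. No 'Group B' item has it.

Group A, Group A, Group B, Group A, Group A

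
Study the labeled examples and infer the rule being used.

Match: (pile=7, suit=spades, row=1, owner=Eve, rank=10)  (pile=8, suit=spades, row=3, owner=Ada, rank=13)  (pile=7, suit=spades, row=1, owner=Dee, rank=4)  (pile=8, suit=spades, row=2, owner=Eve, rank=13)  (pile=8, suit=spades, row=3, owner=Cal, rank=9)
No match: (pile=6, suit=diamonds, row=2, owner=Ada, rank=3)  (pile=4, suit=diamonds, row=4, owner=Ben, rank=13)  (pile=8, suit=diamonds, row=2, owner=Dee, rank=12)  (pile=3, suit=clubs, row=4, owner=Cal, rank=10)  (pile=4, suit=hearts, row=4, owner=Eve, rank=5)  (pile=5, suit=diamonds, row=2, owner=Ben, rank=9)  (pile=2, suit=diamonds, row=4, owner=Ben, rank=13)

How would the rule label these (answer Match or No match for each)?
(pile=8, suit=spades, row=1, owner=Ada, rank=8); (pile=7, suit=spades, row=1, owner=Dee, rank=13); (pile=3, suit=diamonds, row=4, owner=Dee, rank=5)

Match, Match, No match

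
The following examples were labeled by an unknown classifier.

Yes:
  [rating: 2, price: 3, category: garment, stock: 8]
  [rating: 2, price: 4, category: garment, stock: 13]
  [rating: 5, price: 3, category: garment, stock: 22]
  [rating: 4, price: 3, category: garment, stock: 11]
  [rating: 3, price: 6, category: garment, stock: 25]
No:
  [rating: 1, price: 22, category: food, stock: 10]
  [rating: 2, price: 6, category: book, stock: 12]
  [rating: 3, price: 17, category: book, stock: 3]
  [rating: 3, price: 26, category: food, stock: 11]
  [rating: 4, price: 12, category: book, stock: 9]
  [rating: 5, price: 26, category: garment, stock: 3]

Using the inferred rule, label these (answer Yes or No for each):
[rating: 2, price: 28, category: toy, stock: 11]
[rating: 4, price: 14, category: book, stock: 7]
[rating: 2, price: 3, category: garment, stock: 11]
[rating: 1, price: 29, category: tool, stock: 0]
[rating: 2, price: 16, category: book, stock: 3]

No, No, Yes, No, No

Every 'Yes' example satisfies: category is garment AND price ≤ 6. None of the 'No' examples do.
[rating: 2, price: 28, category: toy, stock: 11] — category is toy, price = 28, hence No. [rating: 4, price: 14, category: book, stock: 7] — category is book, price = 14, hence No. [rating: 2, price: 3, category: garment, stock: 11] — category is garment, price = 3, hence Yes. [rating: 1, price: 29, category: tool, stock: 0] — category is tool, price = 29, hence No. [rating: 2, price: 16, category: book, stock: 3] — category is book, price = 16, hence No.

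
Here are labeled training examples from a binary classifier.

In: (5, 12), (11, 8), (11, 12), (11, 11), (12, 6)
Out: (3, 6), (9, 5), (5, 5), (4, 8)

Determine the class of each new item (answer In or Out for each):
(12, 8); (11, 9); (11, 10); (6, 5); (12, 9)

The classifier is using: sum ≥ 17.
(12, 8): 12+8 = 20, satisfies this → In.
(11, 9): 11+9 = 20, satisfies this → In.
(11, 10): 11+10 = 21, satisfies this → In.
(6, 5): 6+5 = 11, does not satisfy this → Out.
(12, 9): 12+9 = 21, satisfies this → In.

In, In, In, Out, In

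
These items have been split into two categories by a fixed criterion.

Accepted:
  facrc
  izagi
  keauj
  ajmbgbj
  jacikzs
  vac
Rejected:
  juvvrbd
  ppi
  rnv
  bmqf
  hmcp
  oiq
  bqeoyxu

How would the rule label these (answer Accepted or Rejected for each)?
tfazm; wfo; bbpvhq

Accepted, Rejected, Rejected

The rule appears to be: contains 'a'.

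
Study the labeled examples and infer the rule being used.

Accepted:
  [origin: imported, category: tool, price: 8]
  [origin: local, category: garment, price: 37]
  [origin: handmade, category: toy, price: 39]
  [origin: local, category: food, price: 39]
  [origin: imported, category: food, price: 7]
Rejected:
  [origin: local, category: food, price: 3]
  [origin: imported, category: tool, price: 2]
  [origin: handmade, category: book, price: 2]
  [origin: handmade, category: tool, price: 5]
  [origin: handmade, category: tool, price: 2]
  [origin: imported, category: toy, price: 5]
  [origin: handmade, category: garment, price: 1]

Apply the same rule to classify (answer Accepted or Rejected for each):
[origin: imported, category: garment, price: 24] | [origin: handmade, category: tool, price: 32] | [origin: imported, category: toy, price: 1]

The common property of the 'Accepted' items is: price ≥ 7. No 'Rejected' item has it.
[origin: imported, category: garment, price: 24] — price = 24, hence Accepted.
[origin: handmade, category: tool, price: 32] — price = 32, hence Accepted.
[origin: imported, category: toy, price: 1] — price = 1, hence Rejected.

Accepted, Accepted, Rejected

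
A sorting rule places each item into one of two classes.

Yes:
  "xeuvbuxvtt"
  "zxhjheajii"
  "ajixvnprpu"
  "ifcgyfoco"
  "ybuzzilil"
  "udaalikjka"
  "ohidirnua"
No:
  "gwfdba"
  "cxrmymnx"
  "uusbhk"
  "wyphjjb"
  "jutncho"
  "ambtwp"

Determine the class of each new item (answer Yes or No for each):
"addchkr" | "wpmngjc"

The pattern is that an item is 'Yes' exactly when: length ≥ 9.

No, No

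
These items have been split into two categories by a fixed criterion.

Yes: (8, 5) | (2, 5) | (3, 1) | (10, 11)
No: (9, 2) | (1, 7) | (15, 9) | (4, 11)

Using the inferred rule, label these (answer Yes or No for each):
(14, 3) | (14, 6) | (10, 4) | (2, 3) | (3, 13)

No, No, No, Yes, No

'Yes' ⟺ |first − second| ≤ 3.
(14, 3) → |14−3| = 11 → No.
(14, 6) → |14−6| = 8 → No.
(10, 4) → |10−4| = 6 → No.
(2, 3) → |2−3| = 1 → Yes.
(3, 13) → |3−13| = 10 → No.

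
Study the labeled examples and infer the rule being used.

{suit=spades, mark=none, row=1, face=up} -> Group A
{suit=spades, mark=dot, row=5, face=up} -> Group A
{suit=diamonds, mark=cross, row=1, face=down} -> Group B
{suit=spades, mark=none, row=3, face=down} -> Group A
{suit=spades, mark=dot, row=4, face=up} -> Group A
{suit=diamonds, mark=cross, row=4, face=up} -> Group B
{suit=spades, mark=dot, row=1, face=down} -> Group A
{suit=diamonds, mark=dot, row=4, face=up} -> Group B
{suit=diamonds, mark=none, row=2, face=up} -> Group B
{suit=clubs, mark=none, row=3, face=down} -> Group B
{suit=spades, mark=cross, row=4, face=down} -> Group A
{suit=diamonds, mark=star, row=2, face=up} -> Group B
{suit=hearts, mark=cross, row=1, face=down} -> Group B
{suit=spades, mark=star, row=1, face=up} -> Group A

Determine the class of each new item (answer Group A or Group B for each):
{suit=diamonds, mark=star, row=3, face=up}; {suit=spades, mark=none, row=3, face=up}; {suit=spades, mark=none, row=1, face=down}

The pattern is that an item is 'Group A' exactly when: suit is spades.
{suit=diamonds, mark=star, row=3, face=up}: suit is diamonds, does not satisfy this → Group B. {suit=spades, mark=none, row=3, face=up}: suit is spades, passes → Group A. {suit=spades, mark=none, row=1, face=down}: suit is spades, passes → Group A.

Group B, Group A, Group A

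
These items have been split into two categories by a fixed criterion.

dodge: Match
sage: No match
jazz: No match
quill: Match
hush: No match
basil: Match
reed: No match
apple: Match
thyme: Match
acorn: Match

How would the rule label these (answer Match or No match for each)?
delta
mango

A rule that fits every label: odd length — true of each 'Match' example, false of each 'No match' one.

Match, Match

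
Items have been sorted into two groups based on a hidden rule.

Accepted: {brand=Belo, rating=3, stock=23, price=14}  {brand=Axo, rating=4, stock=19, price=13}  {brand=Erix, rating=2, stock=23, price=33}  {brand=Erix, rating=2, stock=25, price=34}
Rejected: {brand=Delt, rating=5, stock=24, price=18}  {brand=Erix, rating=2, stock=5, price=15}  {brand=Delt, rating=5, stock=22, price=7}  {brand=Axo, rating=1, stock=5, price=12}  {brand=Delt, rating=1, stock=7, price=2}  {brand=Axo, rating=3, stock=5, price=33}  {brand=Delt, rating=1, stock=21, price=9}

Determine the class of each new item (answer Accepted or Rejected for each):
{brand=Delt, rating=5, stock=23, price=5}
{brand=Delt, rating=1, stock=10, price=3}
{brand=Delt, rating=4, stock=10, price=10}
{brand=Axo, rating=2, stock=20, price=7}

Rejected, Rejected, Rejected, Accepted

The pattern is that an item is 'Accepted' exactly when: brand is not Delt AND stock ≥ 7.
{brand=Delt, rating=5, stock=23, price=5}: brand is Delt, stock = 23, lacks this property → Rejected. {brand=Delt, rating=1, stock=10, price=3}: brand is Delt, stock = 10, lacks this property → Rejected. {brand=Delt, rating=4, stock=10, price=10}: brand is Delt, stock = 10, lacks this property → Rejected. {brand=Axo, rating=2, stock=20, price=7}: brand is Axo, stock = 20, meets the rule → Accepted.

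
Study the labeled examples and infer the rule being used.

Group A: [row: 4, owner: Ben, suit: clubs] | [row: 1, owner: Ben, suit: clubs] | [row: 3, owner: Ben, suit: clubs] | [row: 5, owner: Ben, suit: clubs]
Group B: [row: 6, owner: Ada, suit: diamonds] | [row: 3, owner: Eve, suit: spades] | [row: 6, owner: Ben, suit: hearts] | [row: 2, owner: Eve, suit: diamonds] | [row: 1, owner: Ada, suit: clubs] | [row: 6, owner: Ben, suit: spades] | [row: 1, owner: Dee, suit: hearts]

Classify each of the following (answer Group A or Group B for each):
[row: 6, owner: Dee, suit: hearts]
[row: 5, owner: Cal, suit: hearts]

Group B, Group B

The rule appears to be: owner is Ben AND suit is clubs.
[row: 6, owner: Dee, suit: hearts]: Group B (owner is Dee, suit is hearts).
[row: 5, owner: Cal, suit: hearts]: Group B (owner is Cal, suit is hearts).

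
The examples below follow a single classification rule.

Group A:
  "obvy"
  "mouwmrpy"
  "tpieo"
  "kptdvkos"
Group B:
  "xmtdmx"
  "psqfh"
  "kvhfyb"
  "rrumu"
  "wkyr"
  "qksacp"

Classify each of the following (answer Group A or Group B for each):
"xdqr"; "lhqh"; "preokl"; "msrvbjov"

Rule: contains 'o'. This holds for each 'Group A' example and fails for each 'Group B' one.
"xdqr": no 'o' — lacks this property, so Group B. "lhqh": no 'o' — lacks this property, so Group B. "preokl": has 'o' — meets the rule, so Group A. "msrvbjov": has 'o' — meets the rule, so Group A.

Group B, Group B, Group A, Group A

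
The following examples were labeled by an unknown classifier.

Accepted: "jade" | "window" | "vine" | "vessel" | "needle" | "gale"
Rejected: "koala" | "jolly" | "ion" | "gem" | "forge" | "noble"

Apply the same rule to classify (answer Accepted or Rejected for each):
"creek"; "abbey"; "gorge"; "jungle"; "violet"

The rule appears to be: even length.
"creek": Rejected (length 5).
"abbey": Rejected (length 5).
"gorge": Rejected (length 5).
"jungle": Accepted (length 6).
"violet": Accepted (length 6).

Rejected, Rejected, Rejected, Accepted, Accepted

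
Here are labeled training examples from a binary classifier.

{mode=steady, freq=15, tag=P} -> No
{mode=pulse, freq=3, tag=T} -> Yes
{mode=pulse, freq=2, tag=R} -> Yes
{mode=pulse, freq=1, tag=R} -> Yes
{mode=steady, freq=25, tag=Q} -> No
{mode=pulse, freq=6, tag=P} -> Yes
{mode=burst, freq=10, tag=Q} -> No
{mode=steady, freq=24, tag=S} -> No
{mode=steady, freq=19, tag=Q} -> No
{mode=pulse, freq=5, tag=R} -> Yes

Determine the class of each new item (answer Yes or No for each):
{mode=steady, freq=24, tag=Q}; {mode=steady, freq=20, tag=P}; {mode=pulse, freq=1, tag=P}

No, No, Yes

The pattern is that an item is 'Yes' exactly when: mode is pulse.
No: {mode=steady, freq=24, tag=Q}, since mode is steady. No: {mode=steady, freq=20, tag=P}, since mode is steady. Yes: {mode=pulse, freq=1, tag=P}, since mode is pulse.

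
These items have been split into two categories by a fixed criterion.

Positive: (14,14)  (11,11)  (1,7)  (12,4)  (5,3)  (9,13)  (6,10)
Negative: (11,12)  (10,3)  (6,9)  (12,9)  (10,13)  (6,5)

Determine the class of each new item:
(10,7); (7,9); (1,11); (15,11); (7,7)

Negative, Positive, Positive, Positive, Positive

A rule that fits every label: sum is even — true of each 'Positive' example, false of each 'Negative' one.
(10,7): Negative (10+7 = 17).
(7,9): Positive (7+9 = 16).
(1,11): Positive (1+11 = 12).
(15,11): Positive (15+11 = 26).
(7,7): Positive (7+7 = 14).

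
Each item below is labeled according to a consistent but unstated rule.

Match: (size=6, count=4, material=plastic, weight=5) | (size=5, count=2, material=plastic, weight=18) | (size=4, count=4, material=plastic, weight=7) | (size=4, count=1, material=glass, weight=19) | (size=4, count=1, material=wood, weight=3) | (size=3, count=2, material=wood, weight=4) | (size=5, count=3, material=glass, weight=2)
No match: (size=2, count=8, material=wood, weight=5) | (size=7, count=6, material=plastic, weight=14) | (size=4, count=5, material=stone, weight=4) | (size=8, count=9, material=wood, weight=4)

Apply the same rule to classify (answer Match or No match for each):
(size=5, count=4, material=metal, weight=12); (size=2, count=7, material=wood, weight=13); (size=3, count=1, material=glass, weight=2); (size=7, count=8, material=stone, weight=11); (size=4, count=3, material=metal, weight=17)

The simplest hypothesis consistent with all the labels is: count ≤ 4.
Match: (size=5, count=4, material=metal, weight=12), since count = 4.
No match: (size=2, count=7, material=wood, weight=13), since count = 7.
Match: (size=3, count=1, material=glass, weight=2), since count = 1.
No match: (size=7, count=8, material=stone, weight=11), since count = 8.
Match: (size=4, count=3, material=metal, weight=17), since count = 3.

Match, No match, Match, No match, Match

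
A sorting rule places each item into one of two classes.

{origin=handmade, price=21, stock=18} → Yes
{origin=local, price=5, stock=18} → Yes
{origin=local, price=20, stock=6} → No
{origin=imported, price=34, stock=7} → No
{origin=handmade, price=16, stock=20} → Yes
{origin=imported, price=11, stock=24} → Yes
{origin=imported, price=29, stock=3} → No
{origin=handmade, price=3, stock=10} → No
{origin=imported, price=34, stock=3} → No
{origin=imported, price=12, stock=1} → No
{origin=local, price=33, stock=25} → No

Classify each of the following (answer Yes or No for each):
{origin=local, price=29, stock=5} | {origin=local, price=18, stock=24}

No, Yes

'Yes' ⟺ stock ≥ 18 AND price ≤ 21.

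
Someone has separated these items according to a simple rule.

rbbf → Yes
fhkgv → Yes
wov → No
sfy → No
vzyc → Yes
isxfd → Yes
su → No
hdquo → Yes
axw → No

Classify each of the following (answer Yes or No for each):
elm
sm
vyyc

No, No, Yes

Rule: length ≥ 4. This holds for each 'Yes' example and fails for each 'No' one.
No: elm, since length 3. No: sm, since length 2. Yes: vyyc, since length 4.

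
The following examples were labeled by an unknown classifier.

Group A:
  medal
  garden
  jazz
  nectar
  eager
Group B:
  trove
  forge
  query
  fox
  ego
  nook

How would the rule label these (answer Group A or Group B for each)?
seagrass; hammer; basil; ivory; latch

Group A, Group A, Group A, Group B, Group A

One predicate separates the groups cleanly: contains 'a'.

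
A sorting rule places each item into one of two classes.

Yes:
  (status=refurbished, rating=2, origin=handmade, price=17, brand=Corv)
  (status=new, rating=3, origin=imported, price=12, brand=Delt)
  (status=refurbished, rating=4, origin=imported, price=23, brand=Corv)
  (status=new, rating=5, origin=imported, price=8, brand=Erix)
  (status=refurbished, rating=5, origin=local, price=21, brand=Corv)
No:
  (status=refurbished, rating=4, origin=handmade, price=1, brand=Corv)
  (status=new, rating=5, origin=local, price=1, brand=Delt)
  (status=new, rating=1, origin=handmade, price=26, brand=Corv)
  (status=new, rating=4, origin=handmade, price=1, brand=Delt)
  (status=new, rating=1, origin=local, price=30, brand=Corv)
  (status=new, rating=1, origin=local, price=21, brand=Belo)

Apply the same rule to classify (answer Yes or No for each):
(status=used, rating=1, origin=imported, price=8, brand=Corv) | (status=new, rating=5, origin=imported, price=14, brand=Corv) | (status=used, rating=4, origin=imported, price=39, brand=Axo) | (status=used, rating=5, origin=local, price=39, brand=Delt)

Every 'Yes' example satisfies: price ≥ 8 AND rating ≥ 2. None of the 'No' examples do.
No: (status=used, rating=1, origin=imported, price=8, brand=Corv), since price = 8, rating = 1.
Yes: (status=new, rating=5, origin=imported, price=14, brand=Corv), since price = 14, rating = 5.
Yes: (status=used, rating=4, origin=imported, price=39, brand=Axo), since price = 39, rating = 4.
Yes: (status=used, rating=5, origin=local, price=39, brand=Delt), since price = 39, rating = 5.

No, Yes, Yes, Yes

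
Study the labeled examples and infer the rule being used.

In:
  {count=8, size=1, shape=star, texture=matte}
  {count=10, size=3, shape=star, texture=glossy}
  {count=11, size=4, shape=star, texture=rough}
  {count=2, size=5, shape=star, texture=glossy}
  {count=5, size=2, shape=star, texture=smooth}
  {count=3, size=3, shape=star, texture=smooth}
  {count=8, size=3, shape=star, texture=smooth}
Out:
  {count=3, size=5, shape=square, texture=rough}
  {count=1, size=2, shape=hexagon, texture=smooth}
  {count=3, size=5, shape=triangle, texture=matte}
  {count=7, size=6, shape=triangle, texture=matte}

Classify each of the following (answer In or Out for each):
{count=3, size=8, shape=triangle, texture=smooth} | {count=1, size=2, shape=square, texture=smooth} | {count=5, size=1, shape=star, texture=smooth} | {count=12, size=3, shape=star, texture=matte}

Checking candidate rules against both groups, what survives is: shape is star.
{count=3, size=8, shape=triangle, texture=smooth} → shape is triangle → Out. {count=1, size=2, shape=square, texture=smooth} → shape is square → Out. {count=5, size=1, shape=star, texture=smooth} → shape is star → In. {count=12, size=3, shape=star, texture=matte} → shape is star → In.

Out, Out, In, In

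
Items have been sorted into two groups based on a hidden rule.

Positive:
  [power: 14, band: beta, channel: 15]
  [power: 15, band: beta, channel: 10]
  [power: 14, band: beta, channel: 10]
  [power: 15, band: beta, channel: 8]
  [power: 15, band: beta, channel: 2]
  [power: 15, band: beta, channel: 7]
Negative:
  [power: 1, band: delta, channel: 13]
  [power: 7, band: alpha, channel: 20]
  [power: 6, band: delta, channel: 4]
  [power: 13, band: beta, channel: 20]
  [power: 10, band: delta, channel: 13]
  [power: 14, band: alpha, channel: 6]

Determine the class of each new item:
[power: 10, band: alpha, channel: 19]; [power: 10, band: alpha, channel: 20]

All 'Positive' examples share one property — band is beta AND power ≥ 14 — and every 'Negative' example lacks it.
Negative: [power: 10, band: alpha, channel: 19], since band is alpha, power = 10. Negative: [power: 10, band: alpha, channel: 20], since band is alpha, power = 10.

Negative, Negative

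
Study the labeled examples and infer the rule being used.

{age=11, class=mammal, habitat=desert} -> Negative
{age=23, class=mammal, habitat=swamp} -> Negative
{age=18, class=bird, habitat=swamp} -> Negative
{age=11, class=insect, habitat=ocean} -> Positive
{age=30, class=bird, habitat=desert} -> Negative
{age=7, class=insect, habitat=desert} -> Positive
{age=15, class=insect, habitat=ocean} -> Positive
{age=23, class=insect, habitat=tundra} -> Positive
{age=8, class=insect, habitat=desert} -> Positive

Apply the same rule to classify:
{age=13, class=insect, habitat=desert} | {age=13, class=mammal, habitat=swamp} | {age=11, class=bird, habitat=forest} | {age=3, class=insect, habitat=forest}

Positive, Negative, Negative, Positive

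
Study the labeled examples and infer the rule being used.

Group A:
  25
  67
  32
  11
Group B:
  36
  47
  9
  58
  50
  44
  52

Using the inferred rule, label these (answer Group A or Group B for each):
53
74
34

Group A, Group A, Group B

Checking candidate rules against both groups, what survives is: ≡ 4 (mod 7).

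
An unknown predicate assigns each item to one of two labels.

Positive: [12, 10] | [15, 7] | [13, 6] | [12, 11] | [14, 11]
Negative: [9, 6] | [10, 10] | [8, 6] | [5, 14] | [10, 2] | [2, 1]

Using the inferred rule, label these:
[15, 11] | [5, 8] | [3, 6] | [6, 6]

All 'Positive' examples share one property — first ≥ 11 — and every 'Negative' example lacks it.

Positive, Negative, Negative, Negative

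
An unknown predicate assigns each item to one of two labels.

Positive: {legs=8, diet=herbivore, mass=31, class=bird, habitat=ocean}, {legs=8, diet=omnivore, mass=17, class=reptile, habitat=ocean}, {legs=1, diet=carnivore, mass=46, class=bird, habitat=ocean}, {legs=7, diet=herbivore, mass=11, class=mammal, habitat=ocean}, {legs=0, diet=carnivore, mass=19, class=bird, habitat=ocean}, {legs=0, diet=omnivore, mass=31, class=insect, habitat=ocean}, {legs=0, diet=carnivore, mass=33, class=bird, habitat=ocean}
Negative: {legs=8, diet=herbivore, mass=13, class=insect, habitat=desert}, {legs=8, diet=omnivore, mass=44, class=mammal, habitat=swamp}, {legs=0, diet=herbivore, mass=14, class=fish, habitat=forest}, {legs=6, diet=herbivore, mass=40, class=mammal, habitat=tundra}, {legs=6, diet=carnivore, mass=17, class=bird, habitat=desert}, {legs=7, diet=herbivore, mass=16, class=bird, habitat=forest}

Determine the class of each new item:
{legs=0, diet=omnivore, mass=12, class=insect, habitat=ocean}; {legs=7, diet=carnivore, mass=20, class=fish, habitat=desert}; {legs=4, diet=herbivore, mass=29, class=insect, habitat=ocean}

Positive, Negative, Positive

The pattern is that an item is 'Positive' exactly when: habitat is ocean.
{legs=0, diet=omnivore, mass=12, class=insect, habitat=ocean}: Positive (habitat is ocean). {legs=7, diet=carnivore, mass=20, class=fish, habitat=desert}: Negative (habitat is desert). {legs=4, diet=herbivore, mass=29, class=insect, habitat=ocean}: Positive (habitat is ocean).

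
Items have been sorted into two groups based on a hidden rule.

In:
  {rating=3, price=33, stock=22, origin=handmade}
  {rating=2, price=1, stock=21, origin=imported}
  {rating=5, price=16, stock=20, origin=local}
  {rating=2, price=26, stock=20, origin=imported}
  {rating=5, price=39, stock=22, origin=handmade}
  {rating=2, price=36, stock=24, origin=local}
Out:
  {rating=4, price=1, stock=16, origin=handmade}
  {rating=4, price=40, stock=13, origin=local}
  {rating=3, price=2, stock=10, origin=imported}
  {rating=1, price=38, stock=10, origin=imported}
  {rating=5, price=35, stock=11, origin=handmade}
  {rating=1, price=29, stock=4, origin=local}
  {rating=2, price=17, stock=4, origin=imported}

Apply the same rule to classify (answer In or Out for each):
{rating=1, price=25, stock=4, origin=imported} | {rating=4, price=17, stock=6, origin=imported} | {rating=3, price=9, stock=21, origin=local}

Out, Out, In

Rule: stock ≥ 20. This holds for each 'In' example and fails for each 'Out' one.
{rating=1, price=25, stock=4, origin=imported}: Out (stock = 4). {rating=4, price=17, stock=6, origin=imported}: Out (stock = 6). {rating=3, price=9, stock=21, origin=local}: In (stock = 21).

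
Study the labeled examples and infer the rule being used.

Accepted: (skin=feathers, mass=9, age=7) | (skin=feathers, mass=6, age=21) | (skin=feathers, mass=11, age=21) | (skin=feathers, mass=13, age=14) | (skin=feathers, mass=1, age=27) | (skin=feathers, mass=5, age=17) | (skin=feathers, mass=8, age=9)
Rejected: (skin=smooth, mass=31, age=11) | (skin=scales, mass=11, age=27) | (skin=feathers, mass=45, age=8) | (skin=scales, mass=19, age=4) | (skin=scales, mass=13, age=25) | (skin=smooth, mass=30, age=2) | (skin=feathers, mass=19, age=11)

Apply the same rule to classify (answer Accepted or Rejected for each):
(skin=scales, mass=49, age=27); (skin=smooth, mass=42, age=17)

Rejected, Rejected

The common property of the 'Accepted' items is: skin is feathers AND mass ≤ 13. No 'Rejected' item has it.
(skin=scales, mass=49, age=27): skin is scales, mass = 49, does not satisfy this → Rejected.
(skin=smooth, mass=42, age=17): skin is smooth, mass = 42, does not satisfy this → Rejected.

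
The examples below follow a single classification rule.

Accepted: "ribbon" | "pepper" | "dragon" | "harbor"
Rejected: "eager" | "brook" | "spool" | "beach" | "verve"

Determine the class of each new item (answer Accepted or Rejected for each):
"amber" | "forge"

Rejected, Rejected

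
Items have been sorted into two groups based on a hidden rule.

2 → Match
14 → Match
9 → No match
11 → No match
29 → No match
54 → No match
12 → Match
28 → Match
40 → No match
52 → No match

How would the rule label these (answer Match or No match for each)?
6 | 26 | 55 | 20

Every 'Match' example satisfies: even AND at most 28. None of the 'No match' examples do.

Match, Match, No match, Match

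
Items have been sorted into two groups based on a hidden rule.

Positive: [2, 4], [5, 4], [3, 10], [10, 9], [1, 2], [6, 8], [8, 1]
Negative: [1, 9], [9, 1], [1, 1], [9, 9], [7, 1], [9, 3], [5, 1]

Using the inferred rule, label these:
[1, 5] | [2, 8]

Negative, Positive

One predicate separates the groups cleanly: product is even.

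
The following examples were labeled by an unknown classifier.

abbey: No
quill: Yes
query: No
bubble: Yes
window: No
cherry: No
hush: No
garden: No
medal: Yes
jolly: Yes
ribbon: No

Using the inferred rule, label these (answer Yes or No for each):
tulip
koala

Looking at the examples, the only property every 'Yes' case has and every 'No' case lacks is: contains 'l'.
tulip: has 'l', matches → Yes. koala: has 'l', matches → Yes.

Yes, Yes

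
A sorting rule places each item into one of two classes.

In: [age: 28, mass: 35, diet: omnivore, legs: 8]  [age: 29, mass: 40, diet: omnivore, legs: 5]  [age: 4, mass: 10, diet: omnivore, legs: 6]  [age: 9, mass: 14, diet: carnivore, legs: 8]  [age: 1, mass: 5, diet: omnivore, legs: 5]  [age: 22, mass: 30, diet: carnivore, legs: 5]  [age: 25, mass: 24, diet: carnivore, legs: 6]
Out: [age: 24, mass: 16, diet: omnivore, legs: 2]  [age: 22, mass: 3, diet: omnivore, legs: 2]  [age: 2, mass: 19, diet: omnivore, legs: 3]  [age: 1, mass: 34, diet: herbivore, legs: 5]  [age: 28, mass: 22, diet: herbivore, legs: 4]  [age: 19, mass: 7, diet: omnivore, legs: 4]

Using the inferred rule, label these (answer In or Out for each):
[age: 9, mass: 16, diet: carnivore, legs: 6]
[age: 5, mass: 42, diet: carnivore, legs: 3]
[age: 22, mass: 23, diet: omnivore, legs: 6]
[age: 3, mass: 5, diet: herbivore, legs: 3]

In, Out, In, Out

A rule that fits every label: mass ≠ 34 AND legs ≥ 5 — true of each 'In' example, false of each 'Out' one.
[age: 9, mass: 16, diet: carnivore, legs: 6]: mass = 16, legs = 6 — fits, so In. [age: 5, mass: 42, diet: carnivore, legs: 3]: mass = 42, legs = 3 — doesn't match, so Out. [age: 22, mass: 23, diet: omnivore, legs: 6]: mass = 23, legs = 6 — fits, so In. [age: 3, mass: 5, diet: herbivore, legs: 3]: mass = 5, legs = 3 — doesn't match, so Out.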